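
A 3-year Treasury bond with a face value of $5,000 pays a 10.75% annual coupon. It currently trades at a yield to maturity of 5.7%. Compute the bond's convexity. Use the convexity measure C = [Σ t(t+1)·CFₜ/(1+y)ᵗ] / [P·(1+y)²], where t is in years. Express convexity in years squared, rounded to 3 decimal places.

With y = 0.057:
  t   CF        PV=CF/(1+0.057)^t    t·PV        t(t+1)·PV
  1       537.50       508.5147       508.5147       1,017.0293
  2       537.50       481.0924       962.1848       2,886.5544
  3     5,537.50     4,689.0923    14,067.2768      56,269.1071
  Σ                  5,678.6993    15,537.9762      60,172.6908
P = 5,678.6993.
Convexity = Σ t(t+1)·PV / [P·(1+y)²] = 60,172.6908 / (5,678.6993 × 1.117249) = 9.48420.

9.484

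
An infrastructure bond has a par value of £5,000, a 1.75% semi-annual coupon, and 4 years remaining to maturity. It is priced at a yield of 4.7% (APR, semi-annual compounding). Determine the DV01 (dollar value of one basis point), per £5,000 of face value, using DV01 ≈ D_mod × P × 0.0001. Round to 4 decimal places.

£1.6902

Periodic yield y = 0.0235.
  t   CF        PV=CF/(1+0.0235)^t    t·PV
  1        43.75        42.7455        42.7455
  2        43.75        41.7640        83.5281
  3        43.75        40.8051       122.4153
  4        43.75        39.8682       159.4728
  5        43.75        38.9528       194.7641
  6        43.75        38.0584       228.3506
  7        43.75        37.1846       260.2922
  8     5,043.75     4,188.4253    33,507.4025
  Σ                  4,467.8040    34,598.9711
P = 4,467.8040; D_Mac = 7.74407 half-year periods = 3.87203 yrs; D_mod = 3.78313 yrs.
DV01 ≈ 3.78313 × 4,467.8040 × 0.0001 = 1.690228.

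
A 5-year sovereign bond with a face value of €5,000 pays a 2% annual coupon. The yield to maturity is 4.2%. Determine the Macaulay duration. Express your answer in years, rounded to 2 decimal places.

4.80 years

Periodic yield y = 0.042. Discount each cash flow and weight by its year:
  t   CF        PV=CF/(1+0.042)^t    t·PV
  1       100.00        95.9693        95.9693
  2       100.00        92.1010       184.2021
  3       100.00        88.3887       265.1662
  4       100.00        84.8260       339.3041
  5     5,100.00     4,151.7537    20,758.7685
  Σ                  4,513.0388    21,643.4101
Price P = Σ PV = 4,513.0388.
Macaulay duration = Σ(t·PV) / P = 21,643.4101 / 4,513.0388 = 4.79575 years.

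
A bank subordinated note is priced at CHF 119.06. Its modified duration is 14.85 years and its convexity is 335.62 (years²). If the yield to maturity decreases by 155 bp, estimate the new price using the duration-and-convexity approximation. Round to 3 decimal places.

CHF 151.265

Duration effect: -D_mod·Δy = -14.85 × (-0.0155) = +0.230175
Convexity effect: ½·C·(Δy)² = 0.5 × 335.62 × (-0.0155)² = +0.0403163525
ΔP/P ≈ +0.230175 + 0.0403163525 = +0.2704913525
New price ≈ 119.06 × (1 + 0.2704913525) = 151.26470042865.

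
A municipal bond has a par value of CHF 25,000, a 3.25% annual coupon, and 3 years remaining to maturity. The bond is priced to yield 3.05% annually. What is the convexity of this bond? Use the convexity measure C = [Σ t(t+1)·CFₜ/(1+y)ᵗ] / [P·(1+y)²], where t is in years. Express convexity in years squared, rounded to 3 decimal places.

10.833

With y = 0.0305:
  t   CF        PV=CF/(1+0.0305)^t    t·PV        t(t+1)·PV
  1       812.50       788.4522       788.4522       1,576.9044
  2       812.50       765.1162     1,530.2323       4,590.6970
  3    25,812.50    23,587.7263    70,763.1790     283,052.7162
  Σ                 25,141.2947    73,081.8636     289,220.3176
P = 25,141.2947.
Convexity = Σ t(t+1)·PV / [P·(1+y)²] = 289,220.3176 / (25,141.2947 × 1.061930) = 10.83291.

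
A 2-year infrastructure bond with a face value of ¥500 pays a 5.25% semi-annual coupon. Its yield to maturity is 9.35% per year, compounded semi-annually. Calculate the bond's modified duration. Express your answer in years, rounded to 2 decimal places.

Periodic yield y = 0.04675. First find Macaulay duration:
  t   CF        PV=CF/(1+0.04675)^t    t·PV
  1       13.125        12.5388        12.5388
  2       13.125        11.9788        23.9576
  3       13.125        11.4438        34.3314
  4      513.125       427.4165     1,709.6660
  Σ                    463.3779     1,780.4939
P = 463.3779; Macaulay duration = 1,780.4939 / 463.3779 = 3.84242 half-year periods = 1.92121 years.
Modified duration = D_Mac / (1 + y) = 1.92121 / 1.04675 = 1.83541 years.

1.84 years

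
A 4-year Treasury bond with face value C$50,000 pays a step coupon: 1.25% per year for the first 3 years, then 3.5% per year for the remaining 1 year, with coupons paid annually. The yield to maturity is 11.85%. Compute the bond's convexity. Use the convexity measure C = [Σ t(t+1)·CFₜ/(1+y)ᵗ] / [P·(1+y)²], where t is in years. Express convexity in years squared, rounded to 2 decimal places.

15.51

With y = 0.1185:
  t   CF        PV=CF/(1+0.1185)^t    t·PV        t(t+1)·PV
  1       625.00       558.7841       558.7841       1,117.5682
  2       625.00       499.5834       999.1669       2,997.5007
  3       625.00       446.6548     1,339.9645       5,359.8582
  4    51,750.00    33,064.8381   132,259.3524     661,296.7618
  Σ                 34,569.8605   135,157.2679     670,771.6888
P = 34,569.8605.
Convexity = Σ t(t+1)·PV / [P·(1+y)²] = 670,771.6888 / (34,569.8605 × 1.251042) = 15.50976.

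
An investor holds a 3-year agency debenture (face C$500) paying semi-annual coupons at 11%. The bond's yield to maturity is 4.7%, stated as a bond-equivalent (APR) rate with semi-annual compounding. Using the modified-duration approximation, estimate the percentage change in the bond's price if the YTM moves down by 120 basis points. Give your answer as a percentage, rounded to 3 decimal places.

+3.127%

Periodic yield y = 0.0235. Modified duration first:
  t   CF        PV=CF/(1+0.0235)^t    t·PV
  1        27.50        26.8686        26.8686
  2        27.50        26.2517        52.5033
  3        27.50        25.6489        76.9468
  4        27.50        25.0600       100.2401
  5        27.50        24.4846       122.4231
  6       527.50       458.8760     2,753.2562
  Σ                    587.1899     3,132.2381
P = 587.1899; D_Mac = 5.33429 half-year periods = 2.66714 yrs; D_mod = 2.66714/(1+0.0235) = 2.60590 yrs.
ΔP/P ≈ -D_mod · Δy = -2.60590 × (-0.012) = +0.031271 = +3.1271%.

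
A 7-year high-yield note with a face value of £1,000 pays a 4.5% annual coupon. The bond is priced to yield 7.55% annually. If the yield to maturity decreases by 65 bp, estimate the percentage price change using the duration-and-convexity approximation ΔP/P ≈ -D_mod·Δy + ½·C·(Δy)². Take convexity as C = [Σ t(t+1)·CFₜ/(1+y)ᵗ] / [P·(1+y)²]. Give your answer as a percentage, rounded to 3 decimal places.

+3.751%

With y = 0.0755:
  t   CF        PV=CF/(1+0.0755)^t    t·PV        t(t+1)·PV
  1        45.00        41.8410        41.8410          83.6820
  2        45.00        38.9038        77.8075         233.4226
  3        45.00        36.1727       108.5182         434.0727
  4        45.00        33.6334       134.5336         672.6681
  5        45.00        31.2723       156.3617         938.1703
  6        45.00        29.0770       174.4622       1,221.2352
  7     1,045.00       627.8319     4,394.8234      35,158.5871
  Σ                    838.7322     5,088.3476      38,741.8382
P = 838.7322; D_Mac = 6.06671 yrs; D_mod = 5.64083 yrs; C = 39.93338.
Duration effect: -5.64083 × (-0.0065) = +0.036665
Convexity effect: 0.5 × 39.93338 × (-0.0065)² = +0.0008436
ΔP/P ≈ +0.036665 + 0.0008436 = +0.037509 = +3.7509%.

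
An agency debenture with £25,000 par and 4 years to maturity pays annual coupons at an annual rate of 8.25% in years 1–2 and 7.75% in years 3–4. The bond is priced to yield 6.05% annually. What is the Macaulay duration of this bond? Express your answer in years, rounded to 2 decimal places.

3.58 years

Periodic yield y = 0.0605. Discount each cash flow and weight by its year:
  t   CF        PV=CF/(1+0.0605)^t    t·PV
  1     2,062.50     1,944.8373     1,944.8373
  2     2,062.50     1,833.8872     3,667.7743
  3     1,937.50     1,624.4625     4,873.3875
  4    26,937.50    21,296.8119    85,187.2478
  Σ                 26,699.9990    95,673.2470
Price P = Σ PV = 26,699.9990.
Macaulay duration = Σ(t·PV) / P = 95,673.2470 / 26,699.9990 = 3.58327 years.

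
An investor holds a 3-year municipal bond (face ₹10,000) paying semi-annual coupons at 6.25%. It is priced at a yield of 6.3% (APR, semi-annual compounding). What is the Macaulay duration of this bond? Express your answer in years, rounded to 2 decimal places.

Periodic yield y = 0.0315. Discount each cash flow and weight by its period:
  t   CF        PV=CF/(1+0.0315)^t    t·PV
  1       312.50       302.9569       302.9569
  2       312.50       293.7051       587.4103
  3       312.50       284.7360       854.2079
  4       312.50       276.0407     1,104.1627
  5       312.50       267.6109     1,338.0547
  6    10,312.50     8,561.4745    51,368.8470
  Σ                  9,986.5241    55,555.6395
Price P = Σ PV = 9,986.5241.
Macaulay duration = Σ(t·PV) / P = 55,555.6395 / 9,986.5241 = 5.56306 half-year periods.
In years: 5.56306 / 2 = 2.78153 years.

2.78 years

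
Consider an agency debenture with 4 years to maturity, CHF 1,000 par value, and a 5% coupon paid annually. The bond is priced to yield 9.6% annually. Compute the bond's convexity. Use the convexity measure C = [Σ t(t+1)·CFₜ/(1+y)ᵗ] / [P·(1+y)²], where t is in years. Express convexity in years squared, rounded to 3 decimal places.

With y = 0.096:
  t   CF        PV=CF/(1+0.096)^t    t·PV        t(t+1)·PV
  1        50.00        45.6204        45.6204          91.2409
  2        50.00        41.6245        83.2490         249.7469
  3        50.00        37.9785       113.9356         455.7426
  4     1,050.00       727.6911     2,910.7645      14,553.8226
  Σ                    852.9146     3,153.5696      15,350.5530
P = 852.9146.
Convexity = Σ t(t+1)·PV / [P·(1+y)²] = 15,350.5530 / (852.9146 × 1.201216) = 14.98295.

14.983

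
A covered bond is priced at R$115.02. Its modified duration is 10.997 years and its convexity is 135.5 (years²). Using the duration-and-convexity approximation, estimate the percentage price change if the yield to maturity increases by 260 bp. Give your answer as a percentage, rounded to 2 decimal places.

Duration effect: -D_mod·Δy = -10.997 × (+0.026) = -0.285922
Convexity effect: ½·C·(Δy)² = 0.5 × 135.5 × (0.026)² = +0.0457990
ΔP/P ≈ -0.285922 + 0.0457990 = -0.240123
= -24.0123%.

-24.01%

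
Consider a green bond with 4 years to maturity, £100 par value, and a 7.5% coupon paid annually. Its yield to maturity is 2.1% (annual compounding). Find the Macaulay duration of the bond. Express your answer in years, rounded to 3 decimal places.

Periodic yield y = 0.021. Discount each cash flow and weight by its year:
  t   CF        PV=CF/(1+0.021)^t    t·PV
  1         7.50         7.3457         7.3457
  2         7.50         7.1947        14.3893
  3         7.50         7.0467        21.1400
  4       107.50        98.9249       395.6995
  Σ                    120.5119       438.5745
Price P = Σ PV = 120.5119.
Macaulay duration = Σ(t·PV) / P = 438.5745 / 120.5119 = 3.63926 years.

3.639 years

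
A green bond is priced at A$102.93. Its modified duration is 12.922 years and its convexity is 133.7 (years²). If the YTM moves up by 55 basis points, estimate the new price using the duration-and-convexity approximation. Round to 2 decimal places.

A$95.82

Duration effect: -D_mod·Δy = -12.922 × (+0.0055) = -0.071071
Convexity effect: ½·C·(Δy)² = 0.5 × 133.7 × (0.0055)² = +0.0020222125
ΔP/P ≈ -0.071071 + 0.0020222125 = -0.0690487875
New price ≈ 102.93 × (1 - 0.0690487875) = 95.822808302625.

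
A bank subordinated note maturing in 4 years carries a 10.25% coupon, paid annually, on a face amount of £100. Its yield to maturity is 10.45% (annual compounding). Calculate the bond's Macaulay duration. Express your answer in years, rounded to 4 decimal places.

Periodic yield y = 0.1045. Discount each cash flow and weight by its year:
  t   CF        PV=CF/(1+0.1045)^t    t·PV
  1        10.25         9.2802         9.2802
  2        10.25         8.4022        16.8044
  3        10.25         7.6072        22.8217
  4       110.25        74.0825       296.3301
  Σ                     99.3722       345.2364
Price P = Σ PV = 99.3722.
Macaulay duration = Σ(t·PV) / P = 345.2364 / 99.3722 = 3.47418 years.

3.4742 years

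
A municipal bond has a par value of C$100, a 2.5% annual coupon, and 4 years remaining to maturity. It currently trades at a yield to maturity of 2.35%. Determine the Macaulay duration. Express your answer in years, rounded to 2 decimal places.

3.86 years

Periodic yield y = 0.0235. Discount each cash flow and weight by its year:
  t   CF        PV=CF/(1+0.0235)^t    t·PV
  1         2.50         2.4426         2.4426
  2         2.50         2.3865         4.7730
  3         2.50         2.3317         6.9952
  4       102.50        93.4055       373.6220
  Σ                    100.5663       387.8328
Price P = Σ PV = 100.5663.
Macaulay duration = Σ(t·PV) / P = 387.8328 / 100.5663 = 3.85649 years.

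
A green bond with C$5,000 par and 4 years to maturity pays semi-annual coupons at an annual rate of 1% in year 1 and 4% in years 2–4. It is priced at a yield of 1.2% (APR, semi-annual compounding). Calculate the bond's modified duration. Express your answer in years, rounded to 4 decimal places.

3.8119 years

Periodic yield y = 0.006. First find Macaulay duration:
  t   CF        PV=CF/(1+0.006)^t    t·PV
  1        25.00        24.8509        24.8509
  2        25.00        24.7027        49.4054
  3       100.00        98.2214       294.6642
  4       100.00        97.6356       390.5423
  5       100.00        97.0533       485.2663
  6       100.00        96.4744       578.8464
  7       100.00        95.8990       671.2931
  8     5,100.00     4,861.6796    38,893.4365
  Σ                  5,396.5168    41,388.3050
P = 5,396.5168; Macaulay duration = 41,388.3050 / 5,396.5168 = 7.66945 half-year periods = 3.83472 years.
Modified duration = D_Mac / (1 + y) = 3.83472 / 1.006 = 3.81185 years.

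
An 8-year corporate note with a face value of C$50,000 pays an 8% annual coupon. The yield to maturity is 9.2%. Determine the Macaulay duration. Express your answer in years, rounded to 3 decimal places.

6.138 years

Periodic yield y = 0.092. Discount each cash flow and weight by its year:
  t   CF        PV=CF/(1+0.092)^t    t·PV
  1     4,000.00     3,663.0037     3,663.0037
  2     4,000.00     3,354.3990     6,708.7979
  3     4,000.00     3,071.7939     9,215.3818
  4     4,000.00     2,812.9981    11,251.9924
  5     4,000.00     2,576.0056    12,880.0279
  6     4,000.00     2,358.9795    14,153.8768
  7     4,000.00     2,160.2376    15,121.6633
  8    54,000.00    26,706.2342   213,649.8734
  Σ                 46,703.6515   286,644.6171
Price P = Σ PV = 46,703.6515.
Macaulay duration = Σ(t·PV) / P = 286,644.6171 / 46,703.6515 = 6.13752 years.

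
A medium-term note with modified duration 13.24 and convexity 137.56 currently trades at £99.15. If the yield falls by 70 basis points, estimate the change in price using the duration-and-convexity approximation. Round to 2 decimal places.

+£9.52

Duration effect: -D_mod·Δy = -13.24 × (-0.007) = +0.092680
Convexity effect: ½·C·(Δy)² = 0.5 × 137.56 × (-0.007)² = +0.00337022
ΔP/P ≈ +0.092680 + 0.00337022 = +0.09605022
ΔP ≈ 99.15 × (+0.09605022) = +9.523379313.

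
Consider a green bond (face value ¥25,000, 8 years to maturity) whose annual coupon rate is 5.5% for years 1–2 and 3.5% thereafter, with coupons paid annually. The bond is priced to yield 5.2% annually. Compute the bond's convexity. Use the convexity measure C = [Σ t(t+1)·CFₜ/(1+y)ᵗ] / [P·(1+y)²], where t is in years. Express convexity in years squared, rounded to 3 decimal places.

With y = 0.052:
  t   CF        PV=CF/(1+0.052)^t    t·PV        t(t+1)·PV
  1     1,375.00     1,307.0342     1,307.0342       2,614.0684
  2     1,375.00     1,242.4280     2,484.8559       7,454.5678
  3       875.00       751.5551     2,254.6653       9,018.6614
  4       875.00       714.4060     2,857.6240      14,288.1200
  5       875.00       679.0932     3,395.4658      20,372.7947
  6       875.00       645.5258     3,873.1549      27,112.0842
  7       875.00       613.6177     4,295.3239      34,362.5909
  8    25,875.00    17,248.6234   137,988.9872   1,241,900.8844
  Σ                 23,202.2834   158,457.1112   1,357,123.7717
P = 23,202.2834.
Convexity = Σ t(t+1)·PV / [P·(1+y)²] = 1,357,123.7717 / (23,202.2834 × 1.106704) = 52.85149.

52.851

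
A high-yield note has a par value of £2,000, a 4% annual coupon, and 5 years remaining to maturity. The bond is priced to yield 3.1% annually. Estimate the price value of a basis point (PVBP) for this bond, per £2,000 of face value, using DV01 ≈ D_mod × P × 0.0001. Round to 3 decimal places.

Periodic yield y = 0.031.
  t   CF        PV=CF/(1+0.031)^t    t·PV
  1        80.00        77.5946        77.5946
  2        80.00        75.2615       150.5229
  3        80.00        72.9985       218.9955
  4        80.00        70.8036       283.2144
  5     2,080.00     1,785.5417     8,927.7087
  Σ                  2,082.1999     9,658.0361
P = 2,082.1999; D_Mac = 4.63838 yrs; D_mod = 4.49891 yrs.
DV01 ≈ 4.49891 × 2,082.1999 × 0.0001 = 0.936764.

£0.937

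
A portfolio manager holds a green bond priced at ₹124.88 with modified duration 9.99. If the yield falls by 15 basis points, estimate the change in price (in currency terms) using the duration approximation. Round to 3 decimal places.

+₹1.871

Duration approximation: ΔP/P ≈ -D_mod · Δy = -9.99 × (-0.0015) = +0.014985.
ΔP ≈ 124.88 × (+0.014985) = +1.8713268.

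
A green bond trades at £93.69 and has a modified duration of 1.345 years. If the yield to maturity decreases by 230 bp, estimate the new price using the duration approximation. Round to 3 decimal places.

£96.588

Duration approximation: ΔP/P ≈ -D_mod · Δy = -1.345 × (-0.023) = +0.030935.
New price ≈ 93.69 × (1 + 0.030935) = 96.58830015.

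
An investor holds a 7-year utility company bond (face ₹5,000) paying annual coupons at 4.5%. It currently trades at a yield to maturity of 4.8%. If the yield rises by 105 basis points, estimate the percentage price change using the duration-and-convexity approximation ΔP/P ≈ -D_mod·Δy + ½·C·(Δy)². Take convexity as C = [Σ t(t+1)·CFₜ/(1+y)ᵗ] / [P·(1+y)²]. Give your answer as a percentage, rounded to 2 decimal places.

-5.92%

With y = 0.048:
  t   CF        PV=CF/(1+0.048)^t    t·PV        t(t+1)·PV
  1       225.00       214.6947       214.6947         429.3893
  2       225.00       204.8613       409.7226       1,229.1679
  3       225.00       195.4784       586.4351       2,345.7402
  4       225.00       186.5251       746.1006       3,730.5029
  5       225.00       177.9820       889.9100       5,339.4603
  6       225.00       169.8302     1,018.9810       7,132.8668
  7     5,225.00     3,763.2001    26,342.4010     210,739.2079
  Σ                  4,912.5718    30,208.2449     230,946.3352
P = 4,912.5718; D_Mac = 6.14917 yrs; D_mod = 5.86753 yrs; C = 42.80353.
Duration effect: -5.86753 × (+0.0105) = -0.061609
Convexity effect: 0.5 × 42.80353 × (0.0105)² = +0.0023595
ΔP/P ≈ -0.061609 + 0.0023595 = -0.059250 = -5.9250%.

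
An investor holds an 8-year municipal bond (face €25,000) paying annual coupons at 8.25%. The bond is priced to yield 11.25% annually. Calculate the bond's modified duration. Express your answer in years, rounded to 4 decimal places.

Periodic yield y = 0.1125. First find Macaulay duration:
  t   CF        PV=CF/(1+0.1125)^t    t·PV
  1     2,062.50     1,853.9326     1,853.9326
  2     2,062.50     1,666.4563     3,332.9125
  3     2,062.50     1,497.9382     4,493.8146
  4     2,062.50     1,346.4613     5,385.8452
  5     2,062.50     1,210.3023     6,051.5115
  6     2,062.50     1,087.9122     6,527.4731
  7     2,062.50       977.8986     6,845.2901
  8    27,062.50    11,533.6762    92,269.4100
  Σ                 21,174.5777   126,760.1896
P = 21,174.5777; Macaulay duration = 126,760.1896 / 21,174.5777 = 5.98643 years.
Modified duration = D_Mac / (1 + y) = 5.98643 / 1.1125 = 5.38106 years.

5.3811 years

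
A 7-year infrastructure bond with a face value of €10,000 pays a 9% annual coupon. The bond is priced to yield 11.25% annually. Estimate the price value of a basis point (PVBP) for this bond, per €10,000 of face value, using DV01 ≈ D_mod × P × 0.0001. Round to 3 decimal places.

Periodic yield y = 0.1125.
  t   CF        PV=CF/(1+0.1125)^t    t·PV
  1       900.00       808.9888       808.9888
  2       900.00       727.1809     1,454.3618
  3       900.00       653.6458     1,960.9373
  4       900.00       587.5468     2,350.1870
  5       900.00       528.1319     2,640.6596
  6       900.00       474.7253     2,848.3519
  7    10,900.00     5,168.0459    36,176.3211
  Σ                  8,948.2653    48,239.8075
P = 8,948.2653; D_Mac = 5.39097 yrs; D_mod = 4.84581 yrs.
DV01 ≈ 4.84581 × 8,948.2653 × 0.0001 = 4.336162.

€4.336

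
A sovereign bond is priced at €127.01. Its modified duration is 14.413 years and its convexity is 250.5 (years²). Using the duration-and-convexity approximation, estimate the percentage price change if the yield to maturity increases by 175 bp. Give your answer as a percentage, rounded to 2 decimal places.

Duration effect: -D_mod·Δy = -14.413 × (+0.0175) = -0.2522275
Convexity effect: ½·C·(Δy)² = 0.5 × 250.5 × (0.0175)² = +0.0383578125
ΔP/P ≈ -0.2522275 + 0.0383578125 = -0.2138696875
= -21.38696875%.

-21.39%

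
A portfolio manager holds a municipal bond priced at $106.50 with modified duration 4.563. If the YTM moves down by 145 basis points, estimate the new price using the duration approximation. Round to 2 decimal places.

$113.55

Duration approximation: ΔP/P ≈ -D_mod · Δy = -4.563 × (-0.0145) = +0.0661635.
New price ≈ 106.50 × (1 + 0.0661635) = 113.54641275.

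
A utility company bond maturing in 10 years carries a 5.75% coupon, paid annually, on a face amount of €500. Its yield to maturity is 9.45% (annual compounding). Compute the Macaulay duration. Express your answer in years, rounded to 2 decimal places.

Periodic yield y = 0.0945. Discount each cash flow and weight by its year:
  t   CF        PV=CF/(1+0.0945)^t    t·PV
  1        28.75        26.2677        26.2677
  2        28.75        23.9997        47.9995
  3        28.75        21.9276        65.7827
  4        28.75        20.0343        80.1373
  5        28.75        18.3045        91.5227
  6        28.75        16.7241       100.3447
  7        28.75        15.2801       106.9610
  8        28.75        13.9608       111.6868
  9        28.75        12.7555       114.7991
  10      528.75       214.3348     2,143.3482
  Σ                    383.5893     2,888.8497
Price P = Σ PV = 383.5893.
Macaulay duration = Σ(t·PV) / P = 2,888.8497 / 383.5893 = 7.53110 years.

7.53 years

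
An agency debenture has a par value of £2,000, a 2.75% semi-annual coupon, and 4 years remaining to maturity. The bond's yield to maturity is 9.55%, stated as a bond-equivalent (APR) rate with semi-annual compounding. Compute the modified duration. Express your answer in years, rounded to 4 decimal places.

Periodic yield y = 0.04775. First find Macaulay duration:
  t   CF        PV=CF/(1+0.04775)^t    t·PV
  1        27.50        26.2467        26.2467
  2        27.50        25.0506        50.1011
  3        27.50        23.9089        71.7267
  4        27.50        22.8193        91.2771
  5        27.50        21.7793       108.8966
  6        27.50        20.7868       124.7205
  7        27.50        19.8394       138.8760
  8     2,027.50     1,396.0453    11,168.3623
  Σ                  1,556.4762    11,780.2071
P = 1,556.4762; Macaulay duration = 11,780.2071 / 1,556.4762 = 7.56851 half-year periods = 3.78426 years.
Modified duration = D_Mac / (1 + y) = 3.78426 / 1.04775 = 3.61179 years.

3.6118 years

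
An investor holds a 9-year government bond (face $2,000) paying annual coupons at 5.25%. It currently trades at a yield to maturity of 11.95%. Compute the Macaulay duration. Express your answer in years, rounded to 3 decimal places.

Periodic yield y = 0.1195. Discount each cash flow and weight by its year:
  t   CF        PV=CF/(1+0.1195)^t    t·PV
  1       105.00        93.7919        93.7919
  2       105.00        83.7801       167.5603
  3       105.00        74.8371       224.5113
  4       105.00        66.8487       267.3948
  5       105.00        59.7130       298.5649
  6       105.00        53.3390       320.0339
  7       105.00        47.6454       333.5175
  8       105.00        42.5595       340.4760
  9     2,105.00       762.1408     6,859.2673
  Σ                  1,284.6555     8,905.1179
Price P = Σ PV = 1,284.6555.
Macaulay duration = Σ(t·PV) / P = 8,905.1179 / 1,284.6555 = 6.93191 years.

6.932 years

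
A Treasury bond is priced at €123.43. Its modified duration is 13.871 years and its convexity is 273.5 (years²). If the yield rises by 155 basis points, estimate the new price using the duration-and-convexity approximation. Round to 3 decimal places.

€100.948

Duration effect: -D_mod·Δy = -13.871 × (+0.0155) = -0.2150005
Convexity effect: ½·C·(Δy)² = 0.5 × 273.5 × (0.0155)² = +0.0328541875
ΔP/P ≈ -0.2150005 + 0.0328541875 = -0.1821463125
New price ≈ 123.43 × (1 - 0.1821463125) = 100.947680648125.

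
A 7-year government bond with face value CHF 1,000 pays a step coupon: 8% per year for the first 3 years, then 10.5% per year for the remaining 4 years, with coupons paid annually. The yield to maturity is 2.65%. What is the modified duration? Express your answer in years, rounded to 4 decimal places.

Periodic yield y = 0.0265. First find Macaulay duration:
  t   CF        PV=CF/(1+0.0265)^t    t·PV
  1        80.00        77.9347        77.9347
  2        80.00        75.9228       151.8456
  3        80.00        73.9628       221.8883
  4       105.00        94.5700       378.2801
  5       105.00        92.1286       460.6431
  6       105.00        89.7502       538.5014
  7     1,105.00       920.1309     6,440.9161
  Σ                  1,424.4000     8,270.0092
P = 1,424.4000; Macaulay duration = 8,270.0092 / 1,424.4000 = 5.80596 years.
Modified duration = D_Mac / (1 + y) = 5.80596 / 1.0265 = 5.65607 years.

5.6561 years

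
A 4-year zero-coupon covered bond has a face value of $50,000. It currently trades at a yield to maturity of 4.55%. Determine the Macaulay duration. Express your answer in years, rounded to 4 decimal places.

4.0000 years

A zero-coupon bond has a single cash flow at maturity, so its Macaulay duration equals its maturity: 4 years.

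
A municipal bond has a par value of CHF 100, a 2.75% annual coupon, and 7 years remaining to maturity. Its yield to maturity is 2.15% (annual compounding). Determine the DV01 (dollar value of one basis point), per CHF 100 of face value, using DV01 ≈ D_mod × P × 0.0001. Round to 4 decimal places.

Periodic yield y = 0.0215.
  t   CF        PV=CF/(1+0.0215)^t    t·PV
  1         2.75         2.6921         2.6921
  2         2.75         2.6355         5.2709
  3         2.75         2.5800         7.7400
  4         2.75         2.5257        10.1027
  5         2.75         2.4725        12.3626
  6         2.75         2.4205        14.5229
  7       102.75        88.5346       619.7425
  Σ                    103.8609       672.4338
P = 103.8609; D_Mac = 6.47437 yrs; D_mod = 6.33810 yrs.
DV01 ≈ 6.33810 × 103.8609 × 0.0001 = 0.065828.

CHF 0.0658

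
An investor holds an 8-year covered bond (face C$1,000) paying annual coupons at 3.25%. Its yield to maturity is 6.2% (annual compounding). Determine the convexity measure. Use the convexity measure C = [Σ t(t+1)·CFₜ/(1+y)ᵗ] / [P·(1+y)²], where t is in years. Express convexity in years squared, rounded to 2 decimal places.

54.05

With y = 0.062:
  t   CF        PV=CF/(1+0.062)^t    t·PV        t(t+1)·PV
  1        32.50        30.6026        30.6026          61.2053
  2        32.50        28.8160        57.6321         172.8963
  3        32.50        27.1337        81.4012         325.6050
  4        32.50        25.5497       102.1987         510.9934
  5        32.50        24.0581       120.2903         721.7421
  6        32.50        22.6535       135.9213         951.4491
  7        32.50        21.3310       149.3172       1,194.5375
  8     1,032.50       638.1076     5,104.8609      45,943.7482
  Σ                    818.2524     5,782.2244      49,882.1767
P = 818.2524.
Convexity = Σ t(t+1)·PV / [P·(1+y)²] = 49,882.1767 / (818.2524 × 1.127844) = 54.05167.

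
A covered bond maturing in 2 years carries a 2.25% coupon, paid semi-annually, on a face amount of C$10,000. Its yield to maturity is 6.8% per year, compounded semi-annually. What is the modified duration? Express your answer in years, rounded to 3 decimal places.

Periodic yield y = 0.034. First find Macaulay duration:
  t   CF        PV=CF/(1+0.034)^t    t·PV
  1       112.50       108.8008       108.8008
  2       112.50       105.2232       210.4464
  3       112.50       101.7632       305.2897
  4    10,112.50     8,846.5998    35,386.3991
  Σ                  9,162.3870    36,010.9359
P = 9,162.3870; Macaulay duration = 36,010.9359 / 9,162.3870 = 3.93030 half-year periods = 1.96515 years.
Modified duration = D_Mac / (1 + y) = 1.96515 / 1.034 = 1.90053 years.

1.901 years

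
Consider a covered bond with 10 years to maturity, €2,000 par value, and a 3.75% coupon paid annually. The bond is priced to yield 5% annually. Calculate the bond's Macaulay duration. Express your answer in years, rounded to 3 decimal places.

Periodic yield y = 0.05. Discount each cash flow and weight by its year:
  t   CF        PV=CF/(1+0.05)^t    t·PV
  1        75.00        71.4286        71.4286
  2        75.00        68.0272       136.0544
  3        75.00        64.7878       194.3635
  4        75.00        61.7027       246.8107
  5        75.00        58.7645       293.8223
  6        75.00        55.9662       335.7969
  7        75.00        53.3011       373.1077
  8        75.00        50.7630       406.1036
  9        75.00        48.3457       435.1110
  10    2,075.00     1,273.8700    12,738.7000
  Σ                  1,806.9566    15,231.2988
Price P = Σ PV = 1,806.9566.
Macaulay duration = Σ(t·PV) / P = 15,231.2988 / 1,806.9566 = 8.42926 years.

8.429 years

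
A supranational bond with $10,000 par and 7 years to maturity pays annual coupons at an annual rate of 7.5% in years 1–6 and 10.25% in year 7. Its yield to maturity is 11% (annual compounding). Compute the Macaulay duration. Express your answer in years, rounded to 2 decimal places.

5.58 years

Periodic yield y = 0.11. Discount each cash flow and weight by its year:
  t   CF        PV=CF/(1+0.11)^t    t·PV
  1       750.00       675.6757       675.6757
  2       750.00       608.7168     1,217.4336
  3       750.00       548.3935     1,645.1806
  4       750.00       494.0482     1,976.1929
  5       750.00       445.0885     2,225.4425
  6       750.00       400.9806     2,405.8838
  7    11,025.00     5,310.2840    37,171.9879
  Σ                  8,483.1874    47,317.7970
Price P = Σ PV = 8,483.1874.
Macaulay duration = Σ(t·PV) / P = 47,317.7970 / 8,483.1874 = 5.57783 years.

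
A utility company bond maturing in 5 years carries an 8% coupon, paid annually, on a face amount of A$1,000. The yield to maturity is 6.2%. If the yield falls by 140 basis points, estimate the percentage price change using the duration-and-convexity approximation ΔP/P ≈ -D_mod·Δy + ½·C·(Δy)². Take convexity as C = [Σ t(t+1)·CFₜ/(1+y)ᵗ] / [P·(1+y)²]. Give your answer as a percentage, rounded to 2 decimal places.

With y = 0.062:
  t   CF        PV=CF/(1+0.062)^t    t·PV        t(t+1)·PV
  1        80.00        75.3296        75.3296         150.6591
  2        80.00        70.9318       141.8636         425.5908
  3        80.00        66.7908       200.3723         801.4892
  4        80.00        62.8915       251.5660       1,257.8299
  5     1,080.00       799.4682     3,997.3408      23,984.0448
  Σ                  1,075.4118     4,666.4722      26,619.6138
P = 1,075.4118; D_Mac = 4.33924 yrs; D_mod = 4.08592 yrs; C = 21.94714.
Duration effect: -4.08592 × (-0.014) = +0.057203
Convexity effect: 0.5 × 21.94714 × (-0.014)² = +0.0021508
ΔP/P ≈ +0.057203 + 0.0021508 = +0.059354 = +5.9354%.

+5.94%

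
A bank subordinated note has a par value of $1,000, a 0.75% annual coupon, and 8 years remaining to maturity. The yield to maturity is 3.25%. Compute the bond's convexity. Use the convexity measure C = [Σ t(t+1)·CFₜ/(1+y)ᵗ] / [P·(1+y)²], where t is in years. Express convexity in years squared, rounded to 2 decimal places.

64.96

With y = 0.0325:
  t   CF        PV=CF/(1+0.0325)^t    t·PV        t(t+1)·PV
  1         7.50         7.2639         7.2639          14.5278
  2         7.50         7.0353        14.0706          42.2117
  3         7.50         6.8138        20.4415          81.7659
  4         7.50         6.5993        26.3974         131.9870
  5         7.50         6.3916        31.9581         191.7486
  6         7.50         6.1904        37.1426         259.9981
  7         7.50         5.9956        41.9690         335.7522
  8     1,007.50       780.0538     6,240.4306      56,163.8756
  Σ                    826.3438     6,419.6737      57,221.8669
P = 826.3438.
Convexity = Σ t(t+1)·PV / [P·(1+y)²] = 57,221.8669 / (826.3438 × 1.066056) = 64.95628.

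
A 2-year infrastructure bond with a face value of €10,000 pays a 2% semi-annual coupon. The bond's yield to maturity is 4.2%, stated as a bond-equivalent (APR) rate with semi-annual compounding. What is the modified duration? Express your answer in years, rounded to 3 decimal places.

1.929 years

Periodic yield y = 0.021. First find Macaulay duration:
  t   CF        PV=CF/(1+0.021)^t    t·PV
  1       100.00        97.9432        97.9432
  2       100.00        95.9287       191.8574
  3       100.00        93.9556       281.8669
  4    10,100.00     9,294.3368    37,177.3472
  Σ                  9,582.1643    37,749.0146
P = 9,582.1643; Macaulay duration = 37,749.0146 / 9,582.1643 = 3.93951 half-year periods = 1.96975 years.
Modified duration = D_Mac / (1 + y) = 1.96975 / 1.021 = 1.92924 years.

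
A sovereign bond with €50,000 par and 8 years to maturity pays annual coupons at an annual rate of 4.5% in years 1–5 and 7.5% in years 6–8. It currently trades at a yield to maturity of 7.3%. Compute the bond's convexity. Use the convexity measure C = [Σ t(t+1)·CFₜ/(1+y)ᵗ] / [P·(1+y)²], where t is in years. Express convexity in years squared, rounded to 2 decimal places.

49.84

With y = 0.073:
  t   CF        PV=CF/(1+0.073)^t    t·PV        t(t+1)·PV
  1     2,250.00     2,096.9245     2,096.9245       4,193.8490
  2     2,250.00     1,954.2633     3,908.5266      11,725.5797
  3     2,250.00     1,821.3078     5,463.9235      21,855.6938
  4     2,250.00     1,697.3978     6,789.5911      33,947.9556
  5     2,250.00     1,581.9178     7,909.5889      47,457.5335
  6     3,750.00     2,457.1572    14,742.9430     103,200.6010
  7     3,750.00     2,289.9880    16,029.9163     128,239.3302
  8    53,750.00    30,590.0856   244,720.6851   2,202,486.1662
  Σ                 44,489.0420   301,662.0990   2,553,106.7091
P = 44,489.0420.
Convexity = Σ t(t+1)·PV / [P·(1+y)²] = 2,553,106.7091 / (44,489.0420 × 1.151329) = 49.84441.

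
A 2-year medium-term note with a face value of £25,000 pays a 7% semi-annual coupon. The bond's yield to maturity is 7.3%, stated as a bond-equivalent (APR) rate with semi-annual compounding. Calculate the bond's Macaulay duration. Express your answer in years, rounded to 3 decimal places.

1.901 years

Periodic yield y = 0.0365. Discount each cash flow and weight by its period:
  t   CF        PV=CF/(1+0.0365)^t    t·PV
  1       875.00       844.1872       844.1872
  2       875.00       814.4594     1,628.9188
  3       875.00       785.7785     2,357.3355
  4    25,875.00    22,418.3235    89,673.2942
  Σ                 24,862.7486    94,503.7356
Price P = Σ PV = 24,862.7486.
Macaulay duration = Σ(t·PV) / P = 94,503.7356 / 24,862.7486 = 3.80102 half-year periods.
In years: 3.80102 / 2 = 1.90051 years.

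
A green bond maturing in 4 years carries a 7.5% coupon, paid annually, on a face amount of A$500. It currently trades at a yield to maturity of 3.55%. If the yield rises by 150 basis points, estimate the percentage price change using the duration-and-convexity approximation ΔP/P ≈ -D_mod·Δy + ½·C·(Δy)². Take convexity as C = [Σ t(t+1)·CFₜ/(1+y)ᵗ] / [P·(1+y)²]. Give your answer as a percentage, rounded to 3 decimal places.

With y = 0.0355:
  t   CF        PV=CF/(1+0.0355)^t    t·PV        t(t+1)·PV
  1        37.50        36.2144        36.2144          72.4288
  2        37.50        34.9729        69.9457         209.8371
  3        37.50        33.7739       101.3216         405.2866
  4       537.50       467.4962     1,869.9847       9,349.9234
  Σ                    572.4573     2,077.4664      10,037.4758
P = 572.4573; D_Mac = 3.62903 yrs; D_mod = 3.50462 yrs; C = 16.35239.
Duration effect: -3.50462 × (+0.015) = -0.052569
Convexity effect: 0.5 × 16.35239 × (0.015)² = +0.0018396
ΔP/P ≈ -0.052569 + 0.0018396 = -0.050730 = -5.0730%.

-5.073%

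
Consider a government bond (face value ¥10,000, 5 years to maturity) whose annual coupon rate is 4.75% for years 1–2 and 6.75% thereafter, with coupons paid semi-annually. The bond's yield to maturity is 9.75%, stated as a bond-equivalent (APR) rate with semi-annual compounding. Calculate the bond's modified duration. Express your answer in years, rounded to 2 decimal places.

4.20 years

Periodic yield y = 0.04875. First find Macaulay duration:
  t   CF        PV=CF/(1+0.04875)^t    t·PV
  1       237.50       226.4601       226.4601
  2       237.50       215.9333       431.8666
  3       237.50       205.8959       617.6877
  4       237.50       196.3251       785.3002
  5       337.50       266.0198     1,330.0988
  6       337.50       253.6541     1,521.9248
  7       337.50       241.8633     1,693.0430
  8       337.50       230.6205     1,844.9643
  9       337.50       219.9004     1,979.1036
  10   10,337.50     6,422.3768    64,223.7683
  Σ                  8,479.0493    74,654.2175
P = 8,479.0493; Macaulay duration = 74,654.2175 / 8,479.0493 = 8.80455 half-year periods = 4.40228 years.
Modified duration = D_Mac / (1 + y) = 4.40228 / 1.04875 = 4.19764 years.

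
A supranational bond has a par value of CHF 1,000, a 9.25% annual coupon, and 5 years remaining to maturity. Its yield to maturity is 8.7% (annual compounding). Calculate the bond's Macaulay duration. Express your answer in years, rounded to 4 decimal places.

4.2310 years

Periodic yield y = 0.087. Discount each cash flow and weight by its year:
  t   CF        PV=CF/(1+0.087)^t    t·PV
  1        92.50        85.0966        85.0966
  2        92.50        78.2857       156.5715
  3        92.50        72.0200       216.0600
  4        92.50        66.2557       265.0230
  5     1,092.50       719.9026     3,599.5129
  Σ                  1,021.5606     4,322.2639
Price P = Σ PV = 1,021.5606.
Macaulay duration = Σ(t·PV) / P = 4,322.2639 / 1,021.5606 = 4.23104 years.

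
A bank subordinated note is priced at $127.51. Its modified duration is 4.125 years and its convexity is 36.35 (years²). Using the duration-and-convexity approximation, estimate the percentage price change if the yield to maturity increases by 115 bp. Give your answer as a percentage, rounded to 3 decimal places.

Duration effect: -D_mod·Δy = -4.125 × (+0.0115) = -0.0474375
Convexity effect: ½·C·(Δy)² = 0.5 × 36.35 × (0.0115)² = +0.00240364375
ΔP/P ≈ -0.0474375 + 0.00240364375 = -0.04503385625
= -4.503385625%.

-4.503%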